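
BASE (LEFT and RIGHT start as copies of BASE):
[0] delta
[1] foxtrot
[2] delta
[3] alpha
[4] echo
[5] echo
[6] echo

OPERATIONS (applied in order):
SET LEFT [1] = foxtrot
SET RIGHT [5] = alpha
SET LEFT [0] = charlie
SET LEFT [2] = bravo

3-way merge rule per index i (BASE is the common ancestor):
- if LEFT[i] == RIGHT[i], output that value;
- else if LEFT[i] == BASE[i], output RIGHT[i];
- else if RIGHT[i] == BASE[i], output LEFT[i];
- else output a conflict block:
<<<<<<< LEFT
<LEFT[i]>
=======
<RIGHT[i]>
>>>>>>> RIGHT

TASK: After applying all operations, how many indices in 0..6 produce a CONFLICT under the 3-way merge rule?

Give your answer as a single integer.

Final LEFT:  [charlie, foxtrot, bravo, alpha, echo, echo, echo]
Final RIGHT: [delta, foxtrot, delta, alpha, echo, alpha, echo]
i=0: L=charlie, R=delta=BASE -> take LEFT -> charlie
i=1: L=foxtrot R=foxtrot -> agree -> foxtrot
i=2: L=bravo, R=delta=BASE -> take LEFT -> bravo
i=3: L=alpha R=alpha -> agree -> alpha
i=4: L=echo R=echo -> agree -> echo
i=5: L=echo=BASE, R=alpha -> take RIGHT -> alpha
i=6: L=echo R=echo -> agree -> echo
Conflict count: 0

Answer: 0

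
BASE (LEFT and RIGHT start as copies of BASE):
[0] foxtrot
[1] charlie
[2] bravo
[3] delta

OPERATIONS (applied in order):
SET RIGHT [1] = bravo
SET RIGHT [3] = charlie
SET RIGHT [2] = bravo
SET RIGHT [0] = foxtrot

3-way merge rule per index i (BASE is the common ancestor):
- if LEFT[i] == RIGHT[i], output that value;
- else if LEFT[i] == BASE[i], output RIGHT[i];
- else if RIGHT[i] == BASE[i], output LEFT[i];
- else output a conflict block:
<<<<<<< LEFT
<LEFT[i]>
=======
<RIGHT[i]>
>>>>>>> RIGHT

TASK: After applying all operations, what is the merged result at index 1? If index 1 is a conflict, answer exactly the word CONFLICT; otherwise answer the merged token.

Answer: bravo

Derivation:
Final LEFT:  [foxtrot, charlie, bravo, delta]
Final RIGHT: [foxtrot, bravo, bravo, charlie]
i=0: L=foxtrot R=foxtrot -> agree -> foxtrot
i=1: L=charlie=BASE, R=bravo -> take RIGHT -> bravo
i=2: L=bravo R=bravo -> agree -> bravo
i=3: L=delta=BASE, R=charlie -> take RIGHT -> charlie
Index 1 -> bravo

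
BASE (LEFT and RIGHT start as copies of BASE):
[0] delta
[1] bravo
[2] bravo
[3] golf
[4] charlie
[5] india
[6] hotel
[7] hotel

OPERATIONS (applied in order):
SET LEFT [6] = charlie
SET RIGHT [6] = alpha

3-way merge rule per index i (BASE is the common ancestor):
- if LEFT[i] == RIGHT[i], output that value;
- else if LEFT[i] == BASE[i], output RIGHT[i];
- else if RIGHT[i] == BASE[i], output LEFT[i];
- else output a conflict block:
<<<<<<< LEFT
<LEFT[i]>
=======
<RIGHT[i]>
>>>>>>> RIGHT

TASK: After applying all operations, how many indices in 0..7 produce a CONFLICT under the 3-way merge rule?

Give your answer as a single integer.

Answer: 1

Derivation:
Final LEFT:  [delta, bravo, bravo, golf, charlie, india, charlie, hotel]
Final RIGHT: [delta, bravo, bravo, golf, charlie, india, alpha, hotel]
i=0: L=delta R=delta -> agree -> delta
i=1: L=bravo R=bravo -> agree -> bravo
i=2: L=bravo R=bravo -> agree -> bravo
i=3: L=golf R=golf -> agree -> golf
i=4: L=charlie R=charlie -> agree -> charlie
i=5: L=india R=india -> agree -> india
i=6: BASE=hotel L=charlie R=alpha all differ -> CONFLICT
i=7: L=hotel R=hotel -> agree -> hotel
Conflict count: 1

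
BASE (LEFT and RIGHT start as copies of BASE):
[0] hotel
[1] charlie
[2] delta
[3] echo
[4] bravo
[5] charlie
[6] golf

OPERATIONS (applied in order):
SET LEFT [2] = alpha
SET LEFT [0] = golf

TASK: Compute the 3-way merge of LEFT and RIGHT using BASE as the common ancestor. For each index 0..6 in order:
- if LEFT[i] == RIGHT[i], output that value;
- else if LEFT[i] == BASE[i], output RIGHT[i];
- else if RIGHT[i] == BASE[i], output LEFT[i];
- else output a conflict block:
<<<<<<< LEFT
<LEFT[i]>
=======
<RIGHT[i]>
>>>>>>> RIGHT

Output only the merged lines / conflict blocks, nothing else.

Final LEFT:  [golf, charlie, alpha, echo, bravo, charlie, golf]
Final RIGHT: [hotel, charlie, delta, echo, bravo, charlie, golf]
i=0: L=golf, R=hotel=BASE -> take LEFT -> golf
i=1: L=charlie R=charlie -> agree -> charlie
i=2: L=alpha, R=delta=BASE -> take LEFT -> alpha
i=3: L=echo R=echo -> agree -> echo
i=4: L=bravo R=bravo -> agree -> bravo
i=5: L=charlie R=charlie -> agree -> charlie
i=6: L=golf R=golf -> agree -> golf

Answer: golf
charlie
alpha
echo
bravo
charlie
golf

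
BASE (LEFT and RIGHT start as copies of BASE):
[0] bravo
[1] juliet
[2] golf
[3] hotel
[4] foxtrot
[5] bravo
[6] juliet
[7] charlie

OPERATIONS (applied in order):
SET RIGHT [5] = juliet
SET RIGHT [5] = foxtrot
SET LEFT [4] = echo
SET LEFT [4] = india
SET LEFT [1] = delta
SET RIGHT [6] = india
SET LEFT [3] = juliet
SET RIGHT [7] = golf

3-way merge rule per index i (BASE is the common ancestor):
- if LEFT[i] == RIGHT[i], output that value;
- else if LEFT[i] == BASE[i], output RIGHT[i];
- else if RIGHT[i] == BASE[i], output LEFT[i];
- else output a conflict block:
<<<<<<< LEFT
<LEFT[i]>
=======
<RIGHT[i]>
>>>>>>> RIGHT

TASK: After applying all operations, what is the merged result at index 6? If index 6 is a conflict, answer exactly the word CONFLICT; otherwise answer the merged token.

Final LEFT:  [bravo, delta, golf, juliet, india, bravo, juliet, charlie]
Final RIGHT: [bravo, juliet, golf, hotel, foxtrot, foxtrot, india, golf]
i=0: L=bravo R=bravo -> agree -> bravo
i=1: L=delta, R=juliet=BASE -> take LEFT -> delta
i=2: L=golf R=golf -> agree -> golf
i=3: L=juliet, R=hotel=BASE -> take LEFT -> juliet
i=4: L=india, R=foxtrot=BASE -> take LEFT -> india
i=5: L=bravo=BASE, R=foxtrot -> take RIGHT -> foxtrot
i=6: L=juliet=BASE, R=india -> take RIGHT -> india
i=7: L=charlie=BASE, R=golf -> take RIGHT -> golf
Index 6 -> india

Answer: india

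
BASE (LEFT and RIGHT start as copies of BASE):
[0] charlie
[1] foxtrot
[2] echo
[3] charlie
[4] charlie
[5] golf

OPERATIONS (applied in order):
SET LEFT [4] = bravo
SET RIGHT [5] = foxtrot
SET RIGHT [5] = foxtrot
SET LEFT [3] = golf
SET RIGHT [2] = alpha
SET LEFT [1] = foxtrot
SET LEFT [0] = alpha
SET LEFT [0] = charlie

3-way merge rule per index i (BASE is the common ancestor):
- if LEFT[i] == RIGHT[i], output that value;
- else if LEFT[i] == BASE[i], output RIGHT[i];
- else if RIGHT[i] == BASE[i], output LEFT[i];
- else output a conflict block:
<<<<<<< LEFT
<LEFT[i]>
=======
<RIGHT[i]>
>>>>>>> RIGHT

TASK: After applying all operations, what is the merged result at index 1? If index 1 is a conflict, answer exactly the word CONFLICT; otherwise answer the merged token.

Answer: foxtrot

Derivation:
Final LEFT:  [charlie, foxtrot, echo, golf, bravo, golf]
Final RIGHT: [charlie, foxtrot, alpha, charlie, charlie, foxtrot]
i=0: L=charlie R=charlie -> agree -> charlie
i=1: L=foxtrot R=foxtrot -> agree -> foxtrot
i=2: L=echo=BASE, R=alpha -> take RIGHT -> alpha
i=3: L=golf, R=charlie=BASE -> take LEFT -> golf
i=4: L=bravo, R=charlie=BASE -> take LEFT -> bravo
i=5: L=golf=BASE, R=foxtrot -> take RIGHT -> foxtrot
Index 1 -> foxtrot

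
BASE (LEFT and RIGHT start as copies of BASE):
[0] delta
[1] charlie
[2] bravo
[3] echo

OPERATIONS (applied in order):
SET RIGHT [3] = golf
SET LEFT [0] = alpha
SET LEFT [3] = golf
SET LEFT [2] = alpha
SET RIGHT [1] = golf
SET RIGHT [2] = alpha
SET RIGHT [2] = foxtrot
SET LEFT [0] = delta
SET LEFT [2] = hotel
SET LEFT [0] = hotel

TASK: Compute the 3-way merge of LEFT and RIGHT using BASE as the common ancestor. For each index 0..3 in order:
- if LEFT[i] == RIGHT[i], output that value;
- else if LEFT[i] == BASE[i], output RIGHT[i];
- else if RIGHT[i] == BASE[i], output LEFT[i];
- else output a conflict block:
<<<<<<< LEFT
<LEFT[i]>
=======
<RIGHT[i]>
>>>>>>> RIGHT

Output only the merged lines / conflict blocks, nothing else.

Answer: hotel
golf
<<<<<<< LEFT
hotel
=======
foxtrot
>>>>>>> RIGHT
golf

Derivation:
Final LEFT:  [hotel, charlie, hotel, golf]
Final RIGHT: [delta, golf, foxtrot, golf]
i=0: L=hotel, R=delta=BASE -> take LEFT -> hotel
i=1: L=charlie=BASE, R=golf -> take RIGHT -> golf
i=2: BASE=bravo L=hotel R=foxtrot all differ -> CONFLICT
i=3: L=golf R=golf -> agree -> golf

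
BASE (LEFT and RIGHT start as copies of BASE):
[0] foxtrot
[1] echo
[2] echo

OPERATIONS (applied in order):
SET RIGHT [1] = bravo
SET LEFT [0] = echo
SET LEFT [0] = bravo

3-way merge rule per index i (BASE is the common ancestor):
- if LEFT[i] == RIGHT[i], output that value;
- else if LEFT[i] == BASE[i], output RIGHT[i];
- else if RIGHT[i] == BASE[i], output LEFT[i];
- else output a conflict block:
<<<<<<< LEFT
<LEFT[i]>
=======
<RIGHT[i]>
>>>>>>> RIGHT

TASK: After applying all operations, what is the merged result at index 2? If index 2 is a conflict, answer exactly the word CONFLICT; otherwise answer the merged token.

Final LEFT:  [bravo, echo, echo]
Final RIGHT: [foxtrot, bravo, echo]
i=0: L=bravo, R=foxtrot=BASE -> take LEFT -> bravo
i=1: L=echo=BASE, R=bravo -> take RIGHT -> bravo
i=2: L=echo R=echo -> agree -> echo
Index 2 -> echo

Answer: echo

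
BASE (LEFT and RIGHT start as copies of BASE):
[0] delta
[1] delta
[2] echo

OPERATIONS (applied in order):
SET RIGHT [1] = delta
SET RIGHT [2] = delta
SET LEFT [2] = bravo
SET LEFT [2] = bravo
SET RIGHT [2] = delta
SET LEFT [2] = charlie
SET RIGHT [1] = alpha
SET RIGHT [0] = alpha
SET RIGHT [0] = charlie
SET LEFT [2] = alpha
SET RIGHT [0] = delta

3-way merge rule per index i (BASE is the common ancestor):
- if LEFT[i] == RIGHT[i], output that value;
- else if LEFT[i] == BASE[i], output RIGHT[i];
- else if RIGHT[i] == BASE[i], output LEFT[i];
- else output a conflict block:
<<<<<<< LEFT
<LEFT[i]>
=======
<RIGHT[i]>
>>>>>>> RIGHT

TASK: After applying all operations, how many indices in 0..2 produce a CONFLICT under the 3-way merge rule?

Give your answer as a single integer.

Answer: 1

Derivation:
Final LEFT:  [delta, delta, alpha]
Final RIGHT: [delta, alpha, delta]
i=0: L=delta R=delta -> agree -> delta
i=1: L=delta=BASE, R=alpha -> take RIGHT -> alpha
i=2: BASE=echo L=alpha R=delta all differ -> CONFLICT
Conflict count: 1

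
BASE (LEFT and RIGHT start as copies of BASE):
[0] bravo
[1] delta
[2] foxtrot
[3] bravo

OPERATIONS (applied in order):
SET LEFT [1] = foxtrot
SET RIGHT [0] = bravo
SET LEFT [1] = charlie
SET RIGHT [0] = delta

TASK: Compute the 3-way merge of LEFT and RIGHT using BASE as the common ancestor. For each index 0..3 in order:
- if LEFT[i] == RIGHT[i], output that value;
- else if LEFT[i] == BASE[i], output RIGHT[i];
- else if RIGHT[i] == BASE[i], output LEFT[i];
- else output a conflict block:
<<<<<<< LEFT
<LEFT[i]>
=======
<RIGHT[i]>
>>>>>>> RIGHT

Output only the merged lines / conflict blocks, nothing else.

Final LEFT:  [bravo, charlie, foxtrot, bravo]
Final RIGHT: [delta, delta, foxtrot, bravo]
i=0: L=bravo=BASE, R=delta -> take RIGHT -> delta
i=1: L=charlie, R=delta=BASE -> take LEFT -> charlie
i=2: L=foxtrot R=foxtrot -> agree -> foxtrot
i=3: L=bravo R=bravo -> agree -> bravo

Answer: delta
charlie
foxtrot
bravo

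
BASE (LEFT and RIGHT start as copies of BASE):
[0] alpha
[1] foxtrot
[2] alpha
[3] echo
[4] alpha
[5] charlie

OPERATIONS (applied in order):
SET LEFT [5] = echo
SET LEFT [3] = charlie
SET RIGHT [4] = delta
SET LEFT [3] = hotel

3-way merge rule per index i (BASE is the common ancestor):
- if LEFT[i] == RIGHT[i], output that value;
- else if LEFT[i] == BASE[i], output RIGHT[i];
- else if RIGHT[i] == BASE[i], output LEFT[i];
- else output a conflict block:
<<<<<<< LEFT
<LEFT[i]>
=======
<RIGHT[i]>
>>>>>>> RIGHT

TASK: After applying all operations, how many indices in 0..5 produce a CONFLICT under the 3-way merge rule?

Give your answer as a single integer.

Final LEFT:  [alpha, foxtrot, alpha, hotel, alpha, echo]
Final RIGHT: [alpha, foxtrot, alpha, echo, delta, charlie]
i=0: L=alpha R=alpha -> agree -> alpha
i=1: L=foxtrot R=foxtrot -> agree -> foxtrot
i=2: L=alpha R=alpha -> agree -> alpha
i=3: L=hotel, R=echo=BASE -> take LEFT -> hotel
i=4: L=alpha=BASE, R=delta -> take RIGHT -> delta
i=5: L=echo, R=charlie=BASE -> take LEFT -> echo
Conflict count: 0

Answer: 0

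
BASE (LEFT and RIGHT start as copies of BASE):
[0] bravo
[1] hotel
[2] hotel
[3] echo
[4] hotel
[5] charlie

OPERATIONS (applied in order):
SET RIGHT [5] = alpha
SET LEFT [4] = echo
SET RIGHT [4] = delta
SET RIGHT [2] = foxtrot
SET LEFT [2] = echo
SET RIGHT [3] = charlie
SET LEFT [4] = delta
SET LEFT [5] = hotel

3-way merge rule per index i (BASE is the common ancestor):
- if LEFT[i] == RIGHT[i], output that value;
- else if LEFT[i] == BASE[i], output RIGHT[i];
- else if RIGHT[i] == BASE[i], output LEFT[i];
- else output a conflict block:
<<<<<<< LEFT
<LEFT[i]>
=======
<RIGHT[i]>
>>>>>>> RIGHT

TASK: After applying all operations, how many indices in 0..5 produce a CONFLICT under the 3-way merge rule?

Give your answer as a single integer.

Answer: 2

Derivation:
Final LEFT:  [bravo, hotel, echo, echo, delta, hotel]
Final RIGHT: [bravo, hotel, foxtrot, charlie, delta, alpha]
i=0: L=bravo R=bravo -> agree -> bravo
i=1: L=hotel R=hotel -> agree -> hotel
i=2: BASE=hotel L=echo R=foxtrot all differ -> CONFLICT
i=3: L=echo=BASE, R=charlie -> take RIGHT -> charlie
i=4: L=delta R=delta -> agree -> delta
i=5: BASE=charlie L=hotel R=alpha all differ -> CONFLICT
Conflict count: 2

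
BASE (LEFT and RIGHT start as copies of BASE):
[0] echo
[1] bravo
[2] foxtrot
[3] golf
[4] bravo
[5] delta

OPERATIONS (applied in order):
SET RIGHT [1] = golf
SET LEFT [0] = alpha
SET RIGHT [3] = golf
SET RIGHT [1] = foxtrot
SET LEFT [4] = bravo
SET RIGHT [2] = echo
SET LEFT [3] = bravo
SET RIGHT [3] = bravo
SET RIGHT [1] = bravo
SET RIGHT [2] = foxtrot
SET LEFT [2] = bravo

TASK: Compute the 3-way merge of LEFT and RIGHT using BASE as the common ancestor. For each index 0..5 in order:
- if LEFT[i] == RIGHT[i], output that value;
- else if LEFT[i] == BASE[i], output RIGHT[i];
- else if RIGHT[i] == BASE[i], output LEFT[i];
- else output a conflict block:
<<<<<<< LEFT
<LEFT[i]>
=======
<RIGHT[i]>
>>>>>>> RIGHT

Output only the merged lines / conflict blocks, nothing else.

Final LEFT:  [alpha, bravo, bravo, bravo, bravo, delta]
Final RIGHT: [echo, bravo, foxtrot, bravo, bravo, delta]
i=0: L=alpha, R=echo=BASE -> take LEFT -> alpha
i=1: L=bravo R=bravo -> agree -> bravo
i=2: L=bravo, R=foxtrot=BASE -> take LEFT -> bravo
i=3: L=bravo R=bravo -> agree -> bravo
i=4: L=bravo R=bravo -> agree -> bravo
i=5: L=delta R=delta -> agree -> delta

Answer: alpha
bravo
bravo
bravo
bravo
delta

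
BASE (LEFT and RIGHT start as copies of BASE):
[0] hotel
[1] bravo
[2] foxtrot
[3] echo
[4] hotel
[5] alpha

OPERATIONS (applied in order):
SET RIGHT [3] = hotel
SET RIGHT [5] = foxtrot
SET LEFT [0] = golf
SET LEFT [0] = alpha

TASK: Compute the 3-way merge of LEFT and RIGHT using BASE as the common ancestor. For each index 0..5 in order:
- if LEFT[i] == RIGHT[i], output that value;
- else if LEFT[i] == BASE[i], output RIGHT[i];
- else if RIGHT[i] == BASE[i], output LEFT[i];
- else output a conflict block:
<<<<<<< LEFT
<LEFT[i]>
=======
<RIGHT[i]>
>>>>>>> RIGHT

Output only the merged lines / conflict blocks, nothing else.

Answer: alpha
bravo
foxtrot
hotel
hotel
foxtrot

Derivation:
Final LEFT:  [alpha, bravo, foxtrot, echo, hotel, alpha]
Final RIGHT: [hotel, bravo, foxtrot, hotel, hotel, foxtrot]
i=0: L=alpha, R=hotel=BASE -> take LEFT -> alpha
i=1: L=bravo R=bravo -> agree -> bravo
i=2: L=foxtrot R=foxtrot -> agree -> foxtrot
i=3: L=echo=BASE, R=hotel -> take RIGHT -> hotel
i=4: L=hotel R=hotel -> agree -> hotel
i=5: L=alpha=BASE, R=foxtrot -> take RIGHT -> foxtrot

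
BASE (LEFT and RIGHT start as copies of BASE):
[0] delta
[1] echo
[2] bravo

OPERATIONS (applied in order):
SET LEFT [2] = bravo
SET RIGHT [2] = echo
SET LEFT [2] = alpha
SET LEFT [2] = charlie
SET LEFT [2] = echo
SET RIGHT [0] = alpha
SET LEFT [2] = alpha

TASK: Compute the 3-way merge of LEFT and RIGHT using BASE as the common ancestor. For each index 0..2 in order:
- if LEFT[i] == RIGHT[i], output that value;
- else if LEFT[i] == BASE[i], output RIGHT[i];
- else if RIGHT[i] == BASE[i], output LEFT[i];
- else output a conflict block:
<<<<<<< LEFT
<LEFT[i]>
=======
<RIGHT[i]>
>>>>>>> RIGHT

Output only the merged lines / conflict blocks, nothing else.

Answer: alpha
echo
<<<<<<< LEFT
alpha
=======
echo
>>>>>>> RIGHT

Derivation:
Final LEFT:  [delta, echo, alpha]
Final RIGHT: [alpha, echo, echo]
i=0: L=delta=BASE, R=alpha -> take RIGHT -> alpha
i=1: L=echo R=echo -> agree -> echo
i=2: BASE=bravo L=alpha R=echo all differ -> CONFLICT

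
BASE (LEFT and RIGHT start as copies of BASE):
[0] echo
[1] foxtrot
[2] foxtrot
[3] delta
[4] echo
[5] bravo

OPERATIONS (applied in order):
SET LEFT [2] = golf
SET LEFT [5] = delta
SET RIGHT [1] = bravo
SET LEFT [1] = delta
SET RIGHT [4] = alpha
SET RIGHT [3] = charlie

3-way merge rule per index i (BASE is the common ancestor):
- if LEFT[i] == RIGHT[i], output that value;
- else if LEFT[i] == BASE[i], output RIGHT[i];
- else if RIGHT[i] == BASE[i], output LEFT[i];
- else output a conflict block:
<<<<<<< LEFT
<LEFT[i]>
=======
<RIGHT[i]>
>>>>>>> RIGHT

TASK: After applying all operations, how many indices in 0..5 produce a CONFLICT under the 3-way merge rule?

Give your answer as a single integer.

Answer: 1

Derivation:
Final LEFT:  [echo, delta, golf, delta, echo, delta]
Final RIGHT: [echo, bravo, foxtrot, charlie, alpha, bravo]
i=0: L=echo R=echo -> agree -> echo
i=1: BASE=foxtrot L=delta R=bravo all differ -> CONFLICT
i=2: L=golf, R=foxtrot=BASE -> take LEFT -> golf
i=3: L=delta=BASE, R=charlie -> take RIGHT -> charlie
i=4: L=echo=BASE, R=alpha -> take RIGHT -> alpha
i=5: L=delta, R=bravo=BASE -> take LEFT -> delta
Conflict count: 1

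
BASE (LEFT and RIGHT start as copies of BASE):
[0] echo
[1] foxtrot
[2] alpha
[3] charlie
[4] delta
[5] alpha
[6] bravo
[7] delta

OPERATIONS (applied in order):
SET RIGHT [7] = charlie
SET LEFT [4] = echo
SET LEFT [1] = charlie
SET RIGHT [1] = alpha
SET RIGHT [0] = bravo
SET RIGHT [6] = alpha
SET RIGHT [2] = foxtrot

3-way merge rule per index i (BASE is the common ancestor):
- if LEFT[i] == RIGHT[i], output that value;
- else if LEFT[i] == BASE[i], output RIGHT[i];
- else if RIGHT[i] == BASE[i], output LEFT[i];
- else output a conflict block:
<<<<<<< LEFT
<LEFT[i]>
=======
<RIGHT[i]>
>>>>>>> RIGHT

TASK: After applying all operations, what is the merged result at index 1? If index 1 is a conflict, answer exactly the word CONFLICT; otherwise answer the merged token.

Final LEFT:  [echo, charlie, alpha, charlie, echo, alpha, bravo, delta]
Final RIGHT: [bravo, alpha, foxtrot, charlie, delta, alpha, alpha, charlie]
i=0: L=echo=BASE, R=bravo -> take RIGHT -> bravo
i=1: BASE=foxtrot L=charlie R=alpha all differ -> CONFLICT
i=2: L=alpha=BASE, R=foxtrot -> take RIGHT -> foxtrot
i=3: L=charlie R=charlie -> agree -> charlie
i=4: L=echo, R=delta=BASE -> take LEFT -> echo
i=5: L=alpha R=alpha -> agree -> alpha
i=6: L=bravo=BASE, R=alpha -> take RIGHT -> alpha
i=7: L=delta=BASE, R=charlie -> take RIGHT -> charlie
Index 1 -> CONFLICT

Answer: CONFLICT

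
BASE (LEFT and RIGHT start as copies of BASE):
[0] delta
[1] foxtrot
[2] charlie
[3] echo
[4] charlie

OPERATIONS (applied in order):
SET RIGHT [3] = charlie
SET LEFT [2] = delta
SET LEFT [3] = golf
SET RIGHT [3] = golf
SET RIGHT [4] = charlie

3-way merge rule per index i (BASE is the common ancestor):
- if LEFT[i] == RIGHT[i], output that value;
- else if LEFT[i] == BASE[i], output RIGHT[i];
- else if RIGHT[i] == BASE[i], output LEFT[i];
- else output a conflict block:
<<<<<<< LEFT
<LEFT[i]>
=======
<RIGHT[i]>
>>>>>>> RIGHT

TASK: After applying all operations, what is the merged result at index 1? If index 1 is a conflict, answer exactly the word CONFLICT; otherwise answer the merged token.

Final LEFT:  [delta, foxtrot, delta, golf, charlie]
Final RIGHT: [delta, foxtrot, charlie, golf, charlie]
i=0: L=delta R=delta -> agree -> delta
i=1: L=foxtrot R=foxtrot -> agree -> foxtrot
i=2: L=delta, R=charlie=BASE -> take LEFT -> delta
i=3: L=golf R=golf -> agree -> golf
i=4: L=charlie R=charlie -> agree -> charlie
Index 1 -> foxtrot

Answer: foxtrot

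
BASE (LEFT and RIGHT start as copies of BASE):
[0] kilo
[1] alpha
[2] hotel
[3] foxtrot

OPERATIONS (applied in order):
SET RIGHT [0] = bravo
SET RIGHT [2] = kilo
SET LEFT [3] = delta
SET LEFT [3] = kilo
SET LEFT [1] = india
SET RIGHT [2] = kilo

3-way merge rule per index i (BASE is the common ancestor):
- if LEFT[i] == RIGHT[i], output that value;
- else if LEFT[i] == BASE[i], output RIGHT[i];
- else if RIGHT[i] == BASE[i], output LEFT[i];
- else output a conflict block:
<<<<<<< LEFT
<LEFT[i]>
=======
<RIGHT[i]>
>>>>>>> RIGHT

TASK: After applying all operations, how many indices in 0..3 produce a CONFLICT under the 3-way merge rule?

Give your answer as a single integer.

Answer: 0

Derivation:
Final LEFT:  [kilo, india, hotel, kilo]
Final RIGHT: [bravo, alpha, kilo, foxtrot]
i=0: L=kilo=BASE, R=bravo -> take RIGHT -> bravo
i=1: L=india, R=alpha=BASE -> take LEFT -> india
i=2: L=hotel=BASE, R=kilo -> take RIGHT -> kilo
i=3: L=kilo, R=foxtrot=BASE -> take LEFT -> kilo
Conflict count: 0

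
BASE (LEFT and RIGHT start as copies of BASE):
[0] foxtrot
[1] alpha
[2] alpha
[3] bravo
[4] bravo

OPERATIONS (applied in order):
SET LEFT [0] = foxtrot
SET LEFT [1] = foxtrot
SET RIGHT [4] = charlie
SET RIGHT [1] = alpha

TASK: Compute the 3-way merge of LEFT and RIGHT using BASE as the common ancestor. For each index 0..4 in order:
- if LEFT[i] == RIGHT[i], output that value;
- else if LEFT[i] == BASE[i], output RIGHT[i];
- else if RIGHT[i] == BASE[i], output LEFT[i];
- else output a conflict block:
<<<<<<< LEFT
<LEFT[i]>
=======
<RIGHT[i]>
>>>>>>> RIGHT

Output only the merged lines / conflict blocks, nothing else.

Final LEFT:  [foxtrot, foxtrot, alpha, bravo, bravo]
Final RIGHT: [foxtrot, alpha, alpha, bravo, charlie]
i=0: L=foxtrot R=foxtrot -> agree -> foxtrot
i=1: L=foxtrot, R=alpha=BASE -> take LEFT -> foxtrot
i=2: L=alpha R=alpha -> agree -> alpha
i=3: L=bravo R=bravo -> agree -> bravo
i=4: L=bravo=BASE, R=charlie -> take RIGHT -> charlie

Answer: foxtrot
foxtrot
alpha
bravo
charlie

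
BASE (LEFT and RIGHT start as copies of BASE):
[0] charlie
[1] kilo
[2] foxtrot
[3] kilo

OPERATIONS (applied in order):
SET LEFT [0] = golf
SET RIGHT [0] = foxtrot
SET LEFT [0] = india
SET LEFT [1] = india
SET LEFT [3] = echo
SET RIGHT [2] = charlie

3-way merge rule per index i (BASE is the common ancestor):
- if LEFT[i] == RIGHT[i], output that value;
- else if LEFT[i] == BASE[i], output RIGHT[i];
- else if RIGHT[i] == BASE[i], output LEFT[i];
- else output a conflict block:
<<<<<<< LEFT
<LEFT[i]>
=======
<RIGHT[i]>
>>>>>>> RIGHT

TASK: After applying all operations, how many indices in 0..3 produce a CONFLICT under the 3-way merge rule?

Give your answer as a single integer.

Final LEFT:  [india, india, foxtrot, echo]
Final RIGHT: [foxtrot, kilo, charlie, kilo]
i=0: BASE=charlie L=india R=foxtrot all differ -> CONFLICT
i=1: L=india, R=kilo=BASE -> take LEFT -> india
i=2: L=foxtrot=BASE, R=charlie -> take RIGHT -> charlie
i=3: L=echo, R=kilo=BASE -> take LEFT -> echo
Conflict count: 1

Answer: 1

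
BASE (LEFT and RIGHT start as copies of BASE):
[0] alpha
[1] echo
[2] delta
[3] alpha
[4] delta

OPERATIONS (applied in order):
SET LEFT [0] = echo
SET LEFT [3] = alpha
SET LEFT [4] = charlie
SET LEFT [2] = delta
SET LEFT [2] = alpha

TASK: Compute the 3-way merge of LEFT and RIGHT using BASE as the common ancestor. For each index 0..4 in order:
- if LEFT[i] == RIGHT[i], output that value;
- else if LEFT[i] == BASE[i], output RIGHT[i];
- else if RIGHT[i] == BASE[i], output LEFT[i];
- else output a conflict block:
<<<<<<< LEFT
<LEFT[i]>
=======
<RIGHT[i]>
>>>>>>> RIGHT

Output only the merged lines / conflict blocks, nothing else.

Final LEFT:  [echo, echo, alpha, alpha, charlie]
Final RIGHT: [alpha, echo, delta, alpha, delta]
i=0: L=echo, R=alpha=BASE -> take LEFT -> echo
i=1: L=echo R=echo -> agree -> echo
i=2: L=alpha, R=delta=BASE -> take LEFT -> alpha
i=3: L=alpha R=alpha -> agree -> alpha
i=4: L=charlie, R=delta=BASE -> take LEFT -> charlie

Answer: echo
echo
alpha
alpha
charlie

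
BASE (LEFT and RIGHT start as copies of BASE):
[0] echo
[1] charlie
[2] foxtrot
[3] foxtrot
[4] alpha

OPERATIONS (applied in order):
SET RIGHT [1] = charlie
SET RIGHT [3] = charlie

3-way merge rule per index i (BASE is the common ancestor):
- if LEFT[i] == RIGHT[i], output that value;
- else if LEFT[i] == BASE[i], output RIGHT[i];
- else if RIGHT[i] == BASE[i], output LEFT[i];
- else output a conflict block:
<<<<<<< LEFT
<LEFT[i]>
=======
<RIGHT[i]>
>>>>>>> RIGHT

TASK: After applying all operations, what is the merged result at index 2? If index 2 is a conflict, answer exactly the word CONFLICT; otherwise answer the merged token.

Final LEFT:  [echo, charlie, foxtrot, foxtrot, alpha]
Final RIGHT: [echo, charlie, foxtrot, charlie, alpha]
i=0: L=echo R=echo -> agree -> echo
i=1: L=charlie R=charlie -> agree -> charlie
i=2: L=foxtrot R=foxtrot -> agree -> foxtrot
i=3: L=foxtrot=BASE, R=charlie -> take RIGHT -> charlie
i=4: L=alpha R=alpha -> agree -> alpha
Index 2 -> foxtrot

Answer: foxtrot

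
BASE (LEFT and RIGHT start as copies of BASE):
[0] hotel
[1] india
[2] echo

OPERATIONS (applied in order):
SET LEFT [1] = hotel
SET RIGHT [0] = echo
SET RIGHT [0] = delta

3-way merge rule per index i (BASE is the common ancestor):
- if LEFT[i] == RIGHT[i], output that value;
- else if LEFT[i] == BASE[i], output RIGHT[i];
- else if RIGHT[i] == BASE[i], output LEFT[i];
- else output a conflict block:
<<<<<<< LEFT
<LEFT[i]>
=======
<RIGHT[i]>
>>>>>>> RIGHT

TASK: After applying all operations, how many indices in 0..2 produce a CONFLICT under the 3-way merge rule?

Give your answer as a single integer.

Final LEFT:  [hotel, hotel, echo]
Final RIGHT: [delta, india, echo]
i=0: L=hotel=BASE, R=delta -> take RIGHT -> delta
i=1: L=hotel, R=india=BASE -> take LEFT -> hotel
i=2: L=echo R=echo -> agree -> echo
Conflict count: 0

Answer: 0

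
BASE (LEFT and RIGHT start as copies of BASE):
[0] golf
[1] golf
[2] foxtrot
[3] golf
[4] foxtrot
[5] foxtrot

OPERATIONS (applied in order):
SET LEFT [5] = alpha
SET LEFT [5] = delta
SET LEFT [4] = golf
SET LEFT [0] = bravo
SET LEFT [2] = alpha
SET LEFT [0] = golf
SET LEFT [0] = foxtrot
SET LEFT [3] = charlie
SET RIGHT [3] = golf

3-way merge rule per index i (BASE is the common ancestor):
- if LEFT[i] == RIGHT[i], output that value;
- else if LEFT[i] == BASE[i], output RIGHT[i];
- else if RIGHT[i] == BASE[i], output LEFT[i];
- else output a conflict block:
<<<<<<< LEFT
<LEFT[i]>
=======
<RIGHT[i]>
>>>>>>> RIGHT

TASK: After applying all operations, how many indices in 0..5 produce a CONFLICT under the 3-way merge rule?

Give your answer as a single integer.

Final LEFT:  [foxtrot, golf, alpha, charlie, golf, delta]
Final RIGHT: [golf, golf, foxtrot, golf, foxtrot, foxtrot]
i=0: L=foxtrot, R=golf=BASE -> take LEFT -> foxtrot
i=1: L=golf R=golf -> agree -> golf
i=2: L=alpha, R=foxtrot=BASE -> take LEFT -> alpha
i=3: L=charlie, R=golf=BASE -> take LEFT -> charlie
i=4: L=golf, R=foxtrot=BASE -> take LEFT -> golf
i=5: L=delta, R=foxtrot=BASE -> take LEFT -> delta
Conflict count: 0

Answer: 0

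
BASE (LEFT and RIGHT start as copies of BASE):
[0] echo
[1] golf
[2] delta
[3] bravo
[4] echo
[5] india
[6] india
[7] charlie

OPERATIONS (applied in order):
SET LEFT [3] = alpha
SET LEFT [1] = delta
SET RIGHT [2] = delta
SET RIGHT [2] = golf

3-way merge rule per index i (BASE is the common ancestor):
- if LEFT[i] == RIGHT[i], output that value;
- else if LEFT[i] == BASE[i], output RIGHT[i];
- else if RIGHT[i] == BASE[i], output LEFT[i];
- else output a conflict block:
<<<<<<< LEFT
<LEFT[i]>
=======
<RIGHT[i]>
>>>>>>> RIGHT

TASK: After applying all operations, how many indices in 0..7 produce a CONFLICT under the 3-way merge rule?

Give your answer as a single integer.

Final LEFT:  [echo, delta, delta, alpha, echo, india, india, charlie]
Final RIGHT: [echo, golf, golf, bravo, echo, india, india, charlie]
i=0: L=echo R=echo -> agree -> echo
i=1: L=delta, R=golf=BASE -> take LEFT -> delta
i=2: L=delta=BASE, R=golf -> take RIGHT -> golf
i=3: L=alpha, R=bravo=BASE -> take LEFT -> alpha
i=4: L=echo R=echo -> agree -> echo
i=5: L=india R=india -> agree -> india
i=6: L=india R=india -> agree -> india
i=7: L=charlie R=charlie -> agree -> charlie
Conflict count: 0

Answer: 0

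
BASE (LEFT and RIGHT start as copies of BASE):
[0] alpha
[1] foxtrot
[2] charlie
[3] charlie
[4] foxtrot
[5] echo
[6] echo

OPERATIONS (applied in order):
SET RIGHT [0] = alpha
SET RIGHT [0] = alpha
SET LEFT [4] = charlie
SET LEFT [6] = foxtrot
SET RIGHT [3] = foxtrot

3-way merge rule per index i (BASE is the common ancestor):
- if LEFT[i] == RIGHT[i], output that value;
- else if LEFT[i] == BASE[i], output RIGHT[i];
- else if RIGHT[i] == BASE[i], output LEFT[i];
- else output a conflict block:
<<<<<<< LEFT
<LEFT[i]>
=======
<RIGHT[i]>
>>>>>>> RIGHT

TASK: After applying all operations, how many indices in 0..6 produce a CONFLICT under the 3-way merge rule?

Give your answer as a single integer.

Answer: 0

Derivation:
Final LEFT:  [alpha, foxtrot, charlie, charlie, charlie, echo, foxtrot]
Final RIGHT: [alpha, foxtrot, charlie, foxtrot, foxtrot, echo, echo]
i=0: L=alpha R=alpha -> agree -> alpha
i=1: L=foxtrot R=foxtrot -> agree -> foxtrot
i=2: L=charlie R=charlie -> agree -> charlie
i=3: L=charlie=BASE, R=foxtrot -> take RIGHT -> foxtrot
i=4: L=charlie, R=foxtrot=BASE -> take LEFT -> charlie
i=5: L=echo R=echo -> agree -> echo
i=6: L=foxtrot, R=echo=BASE -> take LEFT -> foxtrot
Conflict count: 0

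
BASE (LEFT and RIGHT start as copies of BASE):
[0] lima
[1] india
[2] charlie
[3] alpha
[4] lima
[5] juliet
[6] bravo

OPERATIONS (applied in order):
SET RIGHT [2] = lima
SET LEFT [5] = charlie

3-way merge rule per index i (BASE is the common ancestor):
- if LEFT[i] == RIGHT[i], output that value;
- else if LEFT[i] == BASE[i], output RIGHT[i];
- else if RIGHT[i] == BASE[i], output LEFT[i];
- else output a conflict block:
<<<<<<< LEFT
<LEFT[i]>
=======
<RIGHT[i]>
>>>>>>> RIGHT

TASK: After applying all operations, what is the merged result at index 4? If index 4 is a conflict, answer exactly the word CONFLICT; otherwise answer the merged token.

Final LEFT:  [lima, india, charlie, alpha, lima, charlie, bravo]
Final RIGHT: [lima, india, lima, alpha, lima, juliet, bravo]
i=0: L=lima R=lima -> agree -> lima
i=1: L=india R=india -> agree -> india
i=2: L=charlie=BASE, R=lima -> take RIGHT -> lima
i=3: L=alpha R=alpha -> agree -> alpha
i=4: L=lima R=lima -> agree -> lima
i=5: L=charlie, R=juliet=BASE -> take LEFT -> charlie
i=6: L=bravo R=bravo -> agree -> bravo
Index 4 -> lima

Answer: lima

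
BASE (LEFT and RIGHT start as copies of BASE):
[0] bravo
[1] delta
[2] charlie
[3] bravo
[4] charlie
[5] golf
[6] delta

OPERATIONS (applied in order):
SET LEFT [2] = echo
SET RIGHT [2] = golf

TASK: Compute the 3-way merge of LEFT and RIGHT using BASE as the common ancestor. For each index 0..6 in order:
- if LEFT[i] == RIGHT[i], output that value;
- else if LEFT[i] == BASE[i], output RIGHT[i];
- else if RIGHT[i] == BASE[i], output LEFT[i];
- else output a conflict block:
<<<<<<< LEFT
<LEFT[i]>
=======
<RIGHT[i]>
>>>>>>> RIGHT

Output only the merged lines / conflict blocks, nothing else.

Answer: bravo
delta
<<<<<<< LEFT
echo
=======
golf
>>>>>>> RIGHT
bravo
charlie
golf
delta

Derivation:
Final LEFT:  [bravo, delta, echo, bravo, charlie, golf, delta]
Final RIGHT: [bravo, delta, golf, bravo, charlie, golf, delta]
i=0: L=bravo R=bravo -> agree -> bravo
i=1: L=delta R=delta -> agree -> delta
i=2: BASE=charlie L=echo R=golf all differ -> CONFLICT
i=3: L=bravo R=bravo -> agree -> bravo
i=4: L=charlie R=charlie -> agree -> charlie
i=5: L=golf R=golf -> agree -> golf
i=6: L=delta R=delta -> agree -> delta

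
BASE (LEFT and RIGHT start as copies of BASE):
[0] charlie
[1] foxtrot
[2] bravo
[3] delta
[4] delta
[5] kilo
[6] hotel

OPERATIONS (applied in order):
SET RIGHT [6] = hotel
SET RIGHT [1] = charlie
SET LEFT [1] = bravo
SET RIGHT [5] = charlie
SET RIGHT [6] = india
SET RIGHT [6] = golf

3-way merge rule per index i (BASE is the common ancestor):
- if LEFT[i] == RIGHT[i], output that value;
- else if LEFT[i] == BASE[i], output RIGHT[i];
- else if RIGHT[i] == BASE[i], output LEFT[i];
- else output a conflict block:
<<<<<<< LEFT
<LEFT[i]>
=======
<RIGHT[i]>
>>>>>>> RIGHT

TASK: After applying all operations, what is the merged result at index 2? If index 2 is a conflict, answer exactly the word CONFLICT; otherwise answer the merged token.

Final LEFT:  [charlie, bravo, bravo, delta, delta, kilo, hotel]
Final RIGHT: [charlie, charlie, bravo, delta, delta, charlie, golf]
i=0: L=charlie R=charlie -> agree -> charlie
i=1: BASE=foxtrot L=bravo R=charlie all differ -> CONFLICT
i=2: L=bravo R=bravo -> agree -> bravo
i=3: L=delta R=delta -> agree -> delta
i=4: L=delta R=delta -> agree -> delta
i=5: L=kilo=BASE, R=charlie -> take RIGHT -> charlie
i=6: L=hotel=BASE, R=golf -> take RIGHT -> golf
Index 2 -> bravo

Answer: bravo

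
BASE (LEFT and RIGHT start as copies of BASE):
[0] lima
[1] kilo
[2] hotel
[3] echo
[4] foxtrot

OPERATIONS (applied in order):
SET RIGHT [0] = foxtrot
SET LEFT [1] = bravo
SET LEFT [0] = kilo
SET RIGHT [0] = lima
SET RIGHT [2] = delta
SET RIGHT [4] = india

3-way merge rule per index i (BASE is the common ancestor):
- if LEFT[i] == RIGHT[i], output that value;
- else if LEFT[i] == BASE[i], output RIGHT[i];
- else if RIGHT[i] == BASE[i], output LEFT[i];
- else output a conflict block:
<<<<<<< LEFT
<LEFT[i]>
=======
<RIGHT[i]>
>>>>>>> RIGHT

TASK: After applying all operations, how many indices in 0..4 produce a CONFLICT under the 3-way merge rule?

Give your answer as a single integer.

Final LEFT:  [kilo, bravo, hotel, echo, foxtrot]
Final RIGHT: [lima, kilo, delta, echo, india]
i=0: L=kilo, R=lima=BASE -> take LEFT -> kilo
i=1: L=bravo, R=kilo=BASE -> take LEFT -> bravo
i=2: L=hotel=BASE, R=delta -> take RIGHT -> delta
i=3: L=echo R=echo -> agree -> echo
i=4: L=foxtrot=BASE, R=india -> take RIGHT -> india
Conflict count: 0

Answer: 0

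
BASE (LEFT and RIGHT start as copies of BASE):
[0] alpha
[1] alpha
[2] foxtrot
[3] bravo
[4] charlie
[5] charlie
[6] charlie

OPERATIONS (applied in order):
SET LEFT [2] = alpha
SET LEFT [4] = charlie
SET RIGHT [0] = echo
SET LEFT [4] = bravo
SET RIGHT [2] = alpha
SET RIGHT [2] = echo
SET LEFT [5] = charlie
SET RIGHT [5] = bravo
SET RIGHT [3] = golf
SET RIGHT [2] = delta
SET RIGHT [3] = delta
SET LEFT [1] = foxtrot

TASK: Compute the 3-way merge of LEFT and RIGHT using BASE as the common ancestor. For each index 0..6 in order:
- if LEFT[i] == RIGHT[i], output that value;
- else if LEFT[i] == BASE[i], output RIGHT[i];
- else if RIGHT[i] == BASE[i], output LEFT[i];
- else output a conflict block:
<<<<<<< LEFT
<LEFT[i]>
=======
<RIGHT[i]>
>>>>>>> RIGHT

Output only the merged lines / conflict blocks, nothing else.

Answer: echo
foxtrot
<<<<<<< LEFT
alpha
=======
delta
>>>>>>> RIGHT
delta
bravo
bravo
charlie

Derivation:
Final LEFT:  [alpha, foxtrot, alpha, bravo, bravo, charlie, charlie]
Final RIGHT: [echo, alpha, delta, delta, charlie, bravo, charlie]
i=0: L=alpha=BASE, R=echo -> take RIGHT -> echo
i=1: L=foxtrot, R=alpha=BASE -> take LEFT -> foxtrot
i=2: BASE=foxtrot L=alpha R=delta all differ -> CONFLICT
i=3: L=bravo=BASE, R=delta -> take RIGHT -> delta
i=4: L=bravo, R=charlie=BASE -> take LEFT -> bravo
i=5: L=charlie=BASE, R=bravo -> take RIGHT -> bravo
i=6: L=charlie R=charlie -> agree -> charlie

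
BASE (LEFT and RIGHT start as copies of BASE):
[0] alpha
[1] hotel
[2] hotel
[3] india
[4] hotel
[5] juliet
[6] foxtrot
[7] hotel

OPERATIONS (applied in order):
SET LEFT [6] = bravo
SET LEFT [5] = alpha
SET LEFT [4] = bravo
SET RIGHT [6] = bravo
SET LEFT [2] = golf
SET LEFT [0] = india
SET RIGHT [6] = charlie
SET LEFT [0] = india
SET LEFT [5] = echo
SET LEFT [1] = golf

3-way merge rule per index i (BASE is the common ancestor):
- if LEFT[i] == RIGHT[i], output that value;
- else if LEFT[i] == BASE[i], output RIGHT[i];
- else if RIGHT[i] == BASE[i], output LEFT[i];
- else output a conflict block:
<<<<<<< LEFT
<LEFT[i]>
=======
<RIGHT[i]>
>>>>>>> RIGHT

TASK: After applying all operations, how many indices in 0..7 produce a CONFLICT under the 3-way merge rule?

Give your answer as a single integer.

Final LEFT:  [india, golf, golf, india, bravo, echo, bravo, hotel]
Final RIGHT: [alpha, hotel, hotel, india, hotel, juliet, charlie, hotel]
i=0: L=india, R=alpha=BASE -> take LEFT -> india
i=1: L=golf, R=hotel=BASE -> take LEFT -> golf
i=2: L=golf, R=hotel=BASE -> take LEFT -> golf
i=3: L=india R=india -> agree -> india
i=4: L=bravo, R=hotel=BASE -> take LEFT -> bravo
i=5: L=echo, R=juliet=BASE -> take LEFT -> echo
i=6: BASE=foxtrot L=bravo R=charlie all differ -> CONFLICT
i=7: L=hotel R=hotel -> agree -> hotel
Conflict count: 1

Answer: 1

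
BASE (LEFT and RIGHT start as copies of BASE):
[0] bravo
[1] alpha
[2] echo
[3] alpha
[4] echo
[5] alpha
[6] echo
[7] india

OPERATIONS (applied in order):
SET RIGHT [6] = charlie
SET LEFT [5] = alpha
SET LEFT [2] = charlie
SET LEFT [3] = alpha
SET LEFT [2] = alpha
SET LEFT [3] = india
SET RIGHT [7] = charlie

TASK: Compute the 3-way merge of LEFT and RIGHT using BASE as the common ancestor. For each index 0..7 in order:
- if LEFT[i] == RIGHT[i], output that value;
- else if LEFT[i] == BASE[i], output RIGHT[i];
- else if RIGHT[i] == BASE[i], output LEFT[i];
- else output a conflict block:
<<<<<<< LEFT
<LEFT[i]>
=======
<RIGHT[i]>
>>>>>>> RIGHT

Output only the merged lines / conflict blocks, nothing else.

Final LEFT:  [bravo, alpha, alpha, india, echo, alpha, echo, india]
Final RIGHT: [bravo, alpha, echo, alpha, echo, alpha, charlie, charlie]
i=0: L=bravo R=bravo -> agree -> bravo
i=1: L=alpha R=alpha -> agree -> alpha
i=2: L=alpha, R=echo=BASE -> take LEFT -> alpha
i=3: L=india, R=alpha=BASE -> take LEFT -> india
i=4: L=echo R=echo -> agree -> echo
i=5: L=alpha R=alpha -> agree -> alpha
i=6: L=echo=BASE, R=charlie -> take RIGHT -> charlie
i=7: L=india=BASE, R=charlie -> take RIGHT -> charlie

Answer: bravo
alpha
alpha
india
echo
alpha
charlie
charlie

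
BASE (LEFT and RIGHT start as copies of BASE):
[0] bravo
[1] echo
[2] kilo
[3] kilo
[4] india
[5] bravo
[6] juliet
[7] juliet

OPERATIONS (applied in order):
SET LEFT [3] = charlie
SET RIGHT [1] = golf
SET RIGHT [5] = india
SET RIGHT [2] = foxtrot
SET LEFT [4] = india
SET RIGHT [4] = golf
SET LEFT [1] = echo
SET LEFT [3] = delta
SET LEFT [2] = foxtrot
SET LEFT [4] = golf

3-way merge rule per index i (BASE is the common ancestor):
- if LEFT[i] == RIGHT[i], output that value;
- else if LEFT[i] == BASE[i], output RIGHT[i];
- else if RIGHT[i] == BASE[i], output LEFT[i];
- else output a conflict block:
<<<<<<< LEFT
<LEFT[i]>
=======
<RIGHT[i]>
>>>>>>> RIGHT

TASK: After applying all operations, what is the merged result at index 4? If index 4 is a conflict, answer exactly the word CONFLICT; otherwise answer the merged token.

Final LEFT:  [bravo, echo, foxtrot, delta, golf, bravo, juliet, juliet]
Final RIGHT: [bravo, golf, foxtrot, kilo, golf, india, juliet, juliet]
i=0: L=bravo R=bravo -> agree -> bravo
i=1: L=echo=BASE, R=golf -> take RIGHT -> golf
i=2: L=foxtrot R=foxtrot -> agree -> foxtrot
i=3: L=delta, R=kilo=BASE -> take LEFT -> delta
i=4: L=golf R=golf -> agree -> golf
i=5: L=bravo=BASE, R=india -> take RIGHT -> india
i=6: L=juliet R=juliet -> agree -> juliet
i=7: L=juliet R=juliet -> agree -> juliet
Index 4 -> golf

Answer: golf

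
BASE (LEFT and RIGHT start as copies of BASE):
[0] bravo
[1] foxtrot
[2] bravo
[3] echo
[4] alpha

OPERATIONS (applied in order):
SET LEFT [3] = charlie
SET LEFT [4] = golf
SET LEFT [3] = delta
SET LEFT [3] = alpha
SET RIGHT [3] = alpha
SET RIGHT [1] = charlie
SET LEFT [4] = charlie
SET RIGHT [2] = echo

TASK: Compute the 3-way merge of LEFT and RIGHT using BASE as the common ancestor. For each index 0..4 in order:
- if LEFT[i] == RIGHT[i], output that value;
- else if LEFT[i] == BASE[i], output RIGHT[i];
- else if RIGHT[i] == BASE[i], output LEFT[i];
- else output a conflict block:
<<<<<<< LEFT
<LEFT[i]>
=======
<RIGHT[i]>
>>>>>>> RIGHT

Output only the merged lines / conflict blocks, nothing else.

Final LEFT:  [bravo, foxtrot, bravo, alpha, charlie]
Final RIGHT: [bravo, charlie, echo, alpha, alpha]
i=0: L=bravo R=bravo -> agree -> bravo
i=1: L=foxtrot=BASE, R=charlie -> take RIGHT -> charlie
i=2: L=bravo=BASE, R=echo -> take RIGHT -> echo
i=3: L=alpha R=alpha -> agree -> alpha
i=4: L=charlie, R=alpha=BASE -> take LEFT -> charlie

Answer: bravo
charlie
echo
alpha
charlie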